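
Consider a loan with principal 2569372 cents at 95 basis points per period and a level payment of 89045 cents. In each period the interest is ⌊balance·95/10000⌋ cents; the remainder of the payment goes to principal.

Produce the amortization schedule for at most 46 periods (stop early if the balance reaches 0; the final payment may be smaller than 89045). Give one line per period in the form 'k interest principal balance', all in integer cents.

1. interest=⌊2569372·95/10000⌋=24409; principal=89045-24409=64636; balance=2569372-64636=2504736
2. interest=⌊2504736·95/10000⌋=23794; principal=89045-23794=65251; balance=2504736-65251=2439485
3. interest=⌊2439485·95/10000⌋=23175; principal=89045-23175=65870; balance=2439485-65870=2373615
4. interest=⌊2373615·95/10000⌋=22549; principal=89045-22549=66496; balance=2373615-66496=2307119
5. interest=⌊2307119·95/10000⌋=21917; principal=89045-21917=67128; balance=2307119-67128=2239991
6. interest=⌊2239991·95/10000⌋=21279; principal=89045-21279=67766; balance=2239991-67766=2172225
7. interest=⌊2172225·95/10000⌋=20636; principal=89045-20636=68409; balance=2172225-68409=2103816
8. interest=⌊2103816·95/10000⌋=19986; principal=89045-19986=69059; balance=2103816-69059=2034757
9. interest=⌊2034757·95/10000⌋=19330; principal=89045-19330=69715; balance=2034757-69715=1965042
10. interest=⌊1965042·95/10000⌋=18667; principal=89045-18667=70378; balance=1965042-70378=1894664
11. interest=⌊1894664·95/10000⌋=17999; principal=89045-17999=71046; balance=1894664-71046=1823618
12. interest=⌊1823618·95/10000⌋=17324; principal=89045-17324=71721; balance=1823618-71721=1751897
13. interest=⌊1751897·95/10000⌋=16643; principal=89045-16643=72402; balance=1751897-72402=1679495
14. interest=⌊1679495·95/10000⌋=15955; principal=89045-15955=73090; balance=1679495-73090=1606405
15. interest=⌊1606405·95/10000⌋=15260; principal=89045-15260=73785; balance=1606405-73785=1532620
16. interest=⌊1532620·95/10000⌋=14559; principal=89045-14559=74486; balance=1532620-74486=1458134
17. interest=⌊1458134·95/10000⌋=13852; principal=89045-13852=75193; balance=1458134-75193=1382941
18. interest=⌊1382941·95/10000⌋=13137; principal=89045-13137=75908; balance=1382941-75908=1307033
19. interest=⌊1307033·95/10000⌋=12416; principal=89045-12416=76629; balance=1307033-76629=1230404
20. interest=⌊1230404·95/10000⌋=11688; principal=89045-11688=77357; balance=1230404-77357=1153047
21. interest=⌊1153047·95/10000⌋=10953; principal=89045-10953=78092; balance=1153047-78092=1074955
22. interest=⌊1074955·95/10000⌋=10212; principal=89045-10212=78833; balance=1074955-78833=996122
23. interest=⌊996122·95/10000⌋=9463; principal=89045-9463=79582; balance=996122-79582=916540
24. interest=⌊916540·95/10000⌋=8707; principal=89045-8707=80338; balance=916540-80338=836202
25. interest=⌊836202·95/10000⌋=7943; principal=89045-7943=81102; balance=836202-81102=755100
26. interest=⌊755100·95/10000⌋=7173; principal=89045-7173=81872; balance=755100-81872=673228
27. interest=⌊673228·95/10000⌋=6395; principal=89045-6395=82650; balance=673228-82650=590578
28. interest=⌊590578·95/10000⌋=5610; principal=89045-5610=83435; balance=590578-83435=507143
29. interest=⌊507143·95/10000⌋=4817; principal=89045-4817=84228; balance=507143-84228=422915
30. interest=⌊422915·95/10000⌋=4017; principal=89045-4017=85028; balance=422915-85028=337887
31. interest=⌊337887·95/10000⌋=3209; principal=89045-3209=85836; balance=337887-85836=252051
32. interest=⌊252051·95/10000⌋=2394; principal=89045-2394=86651; balance=252051-86651=165400
33. interest=⌊165400·95/10000⌋=1571; principal=89045-1571=87474; balance=165400-87474=77926
34. interest=⌊77926·95/10000⌋=740; principal=min(89045-740,77926)=77926; balance=77926-77926=0

1 24409 64636 2504736
2 23794 65251 2439485
3 23175 65870 2373615
4 22549 66496 2307119
5 21917 67128 2239991
6 21279 67766 2172225
7 20636 68409 2103816
8 19986 69059 2034757
9 19330 69715 1965042
10 18667 70378 1894664
11 17999 71046 1823618
12 17324 71721 1751897
13 16643 72402 1679495
14 15955 73090 1606405
15 15260 73785 1532620
16 14559 74486 1458134
17 13852 75193 1382941
18 13137 75908 1307033
19 12416 76629 1230404
20 11688 77357 1153047
21 10953 78092 1074955
22 10212 78833 996122
23 9463 79582 916540
24 8707 80338 836202
25 7943 81102 755100
26 7173 81872 673228
27 6395 82650 590578
28 5610 83435 507143
29 4817 84228 422915
30 4017 85028 337887
31 3209 85836 252051
32 2394 86651 165400
33 1571 87474 77926
34 740 77926 0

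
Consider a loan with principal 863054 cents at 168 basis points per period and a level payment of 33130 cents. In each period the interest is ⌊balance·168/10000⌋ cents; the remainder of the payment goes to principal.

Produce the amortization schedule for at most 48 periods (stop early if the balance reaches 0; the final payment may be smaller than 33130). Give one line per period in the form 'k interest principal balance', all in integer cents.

1. interest=⌊863054·168/10000⌋=14499; principal=33130-14499=18631; balance=863054-18631=844423
2. interest=⌊844423·168/10000⌋=14186; principal=33130-14186=18944; balance=844423-18944=825479
3. interest=⌊825479·168/10000⌋=13868; principal=33130-13868=19262; balance=825479-19262=806217
4. interest=⌊806217·168/10000⌋=13544; principal=33130-13544=19586; balance=806217-19586=786631
5. interest=⌊786631·168/10000⌋=13215; principal=33130-13215=19915; balance=786631-19915=766716
6. interest=⌊766716·168/10000⌋=12880; principal=33130-12880=20250; balance=766716-20250=746466
7. interest=⌊746466·168/10000⌋=12540; principal=33130-12540=20590; balance=746466-20590=725876
8. interest=⌊725876·168/10000⌋=12194; principal=33130-12194=20936; balance=725876-20936=704940
9. interest=⌊704940·168/10000⌋=11842; principal=33130-11842=21288; balance=704940-21288=683652
10. interest=⌊683652·168/10000⌋=11485; principal=33130-11485=21645; balance=683652-21645=662007
11. interest=⌊662007·168/10000⌋=11121; principal=33130-11121=22009; balance=662007-22009=639998
12. interest=⌊639998·168/10000⌋=10751; principal=33130-10751=22379; balance=639998-22379=617619
13. interest=⌊617619·168/10000⌋=10375; principal=33130-10375=22755; balance=617619-22755=594864
14. interest=⌊594864·168/10000⌋=9993; principal=33130-9993=23137; balance=594864-23137=571727
15. interest=⌊571727·168/10000⌋=9605; principal=33130-9605=23525; balance=571727-23525=548202
16. interest=⌊548202·168/10000⌋=9209; principal=33130-9209=23921; balance=548202-23921=524281
17. interest=⌊524281·168/10000⌋=8807; principal=33130-8807=24323; balance=524281-24323=499958
18. interest=⌊499958·168/10000⌋=8399; principal=33130-8399=24731; balance=499958-24731=475227
19. interest=⌊475227·168/10000⌋=7983; principal=33130-7983=25147; balance=475227-25147=450080
20. interest=⌊450080·168/10000⌋=7561; principal=33130-7561=25569; balance=450080-25569=424511
21. interest=⌊424511·168/10000⌋=7131; principal=33130-7131=25999; balance=424511-25999=398512
22. interest=⌊398512·168/10000⌋=6695; principal=33130-6695=26435; balance=398512-26435=372077
23. interest=⌊372077·168/10000⌋=6250; principal=33130-6250=26880; balance=372077-26880=345197
24. interest=⌊345197·168/10000⌋=5799; principal=33130-5799=27331; balance=345197-27331=317866
25. interest=⌊317866·168/10000⌋=5340; principal=33130-5340=27790; balance=317866-27790=290076
26. interest=⌊290076·168/10000⌋=4873; principal=33130-4873=28257; balance=290076-28257=261819
27. interest=⌊261819·168/10000⌋=4398; principal=33130-4398=28732; balance=261819-28732=233087
28. interest=⌊233087·168/10000⌋=3915; principal=33130-3915=29215; balance=233087-29215=203872
29. interest=⌊203872·168/10000⌋=3425; principal=33130-3425=29705; balance=203872-29705=174167
30. interest=⌊174167·168/10000⌋=2926; principal=33130-2926=30204; balance=174167-30204=143963
31. interest=⌊143963·168/10000⌋=2418; principal=33130-2418=30712; balance=143963-30712=113251
32. interest=⌊113251·168/10000⌋=1902; principal=33130-1902=31228; balance=113251-31228=82023
33. interest=⌊82023·168/10000⌋=1377; principal=33130-1377=31753; balance=82023-31753=50270
34. interest=⌊50270·168/10000⌋=844; principal=33130-844=32286; balance=50270-32286=17984
35. interest=⌊17984·168/10000⌋=302; principal=min(33130-302,17984)=17984; balance=17984-17984=0

1 14499 18631 844423
2 14186 18944 825479
3 13868 19262 806217
4 13544 19586 786631
5 13215 19915 766716
6 12880 20250 746466
7 12540 20590 725876
8 12194 20936 704940
9 11842 21288 683652
10 11485 21645 662007
11 11121 22009 639998
12 10751 22379 617619
13 10375 22755 594864
14 9993 23137 571727
15 9605 23525 548202
16 9209 23921 524281
17 8807 24323 499958
18 8399 24731 475227
19 7983 25147 450080
20 7561 25569 424511
21 7131 25999 398512
22 6695 26435 372077
23 6250 26880 345197
24 5799 27331 317866
25 5340 27790 290076
26 4873 28257 261819
27 4398 28732 233087
28 3915 29215 203872
29 3425 29705 174167
30 2926 30204 143963
31 2418 30712 113251
32 1902 31228 82023
33 1377 31753 50270
34 844 32286 17984
35 302 17984 0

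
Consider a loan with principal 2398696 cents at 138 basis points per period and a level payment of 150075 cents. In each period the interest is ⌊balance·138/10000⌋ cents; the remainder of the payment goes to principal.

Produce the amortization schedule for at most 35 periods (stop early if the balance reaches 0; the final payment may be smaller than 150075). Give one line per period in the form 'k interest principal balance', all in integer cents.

1 33102 116973 2281723
2 31487 118588 2163135
3 29851 120224 2042911
4 28192 121883 1921028
5 26510 123565 1797463
6 24804 125271 1672192
7 23076 126999 1545193
8 21323 128752 1416441
9 19546 130529 1285912
10 17745 132330 1153582
11 15919 134156 1019426
12 14068 136007 883419
13 12191 137884 745535
14 10288 139787 605748
15 8359 141716 464032
16 6403 143672 320360
17 4420 145655 174705
18 2410 147665 27040
19 373 27040 0

1. interest=⌊2398696·138/10000⌋=33102; principal=150075-33102=116973; balance=2398696-116973=2281723
2. interest=⌊2281723·138/10000⌋=31487; principal=150075-31487=118588; balance=2281723-118588=2163135
3. interest=⌊2163135·138/10000⌋=29851; principal=150075-29851=120224; balance=2163135-120224=2042911
4. interest=⌊2042911·138/10000⌋=28192; principal=150075-28192=121883; balance=2042911-121883=1921028
5. interest=⌊1921028·138/10000⌋=26510; principal=150075-26510=123565; balance=1921028-123565=1797463
6. interest=⌊1797463·138/10000⌋=24804; principal=150075-24804=125271; balance=1797463-125271=1672192
7. interest=⌊1672192·138/10000⌋=23076; principal=150075-23076=126999; balance=1672192-126999=1545193
8. interest=⌊1545193·138/10000⌋=21323; principal=150075-21323=128752; balance=1545193-128752=1416441
9. interest=⌊1416441·138/10000⌋=19546; principal=150075-19546=130529; balance=1416441-130529=1285912
10. interest=⌊1285912·138/10000⌋=17745; principal=150075-17745=132330; balance=1285912-132330=1153582
11. interest=⌊1153582·138/10000⌋=15919; principal=150075-15919=134156; balance=1153582-134156=1019426
12. interest=⌊1019426·138/10000⌋=14068; principal=150075-14068=136007; balance=1019426-136007=883419
13. interest=⌊883419·138/10000⌋=12191; principal=150075-12191=137884; balance=883419-137884=745535
14. interest=⌊745535·138/10000⌋=10288; principal=150075-10288=139787; balance=745535-139787=605748
15. interest=⌊605748·138/10000⌋=8359; principal=150075-8359=141716; balance=605748-141716=464032
16. interest=⌊464032·138/10000⌋=6403; principal=150075-6403=143672; balance=464032-143672=320360
17. interest=⌊320360·138/10000⌋=4420; principal=150075-4420=145655; balance=320360-145655=174705
18. interest=⌊174705·138/10000⌋=2410; principal=150075-2410=147665; balance=174705-147665=27040
19. interest=⌊27040·138/10000⌋=373; principal=min(150075-373,27040)=27040; balance=27040-27040=0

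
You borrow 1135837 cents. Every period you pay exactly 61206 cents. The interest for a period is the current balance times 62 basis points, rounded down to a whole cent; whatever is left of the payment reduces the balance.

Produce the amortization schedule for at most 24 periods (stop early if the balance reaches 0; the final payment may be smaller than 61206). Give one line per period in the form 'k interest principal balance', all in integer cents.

1. interest=⌊1135837·62/10000⌋=7042; principal=61206-7042=54164; balance=1135837-54164=1081673
2. interest=⌊1081673·62/10000⌋=6706; principal=61206-6706=54500; balance=1081673-54500=1027173
3. interest=⌊1027173·62/10000⌋=6368; principal=61206-6368=54838; balance=1027173-54838=972335
4. interest=⌊972335·62/10000⌋=6028; principal=61206-6028=55178; balance=972335-55178=917157
5. interest=⌊917157·62/10000⌋=5686; principal=61206-5686=55520; balance=917157-55520=861637
6. interest=⌊861637·62/10000⌋=5342; principal=61206-5342=55864; balance=861637-55864=805773
7. interest=⌊805773·62/10000⌋=4995; principal=61206-4995=56211; balance=805773-56211=749562
8. interest=⌊749562·62/10000⌋=4647; principal=61206-4647=56559; balance=749562-56559=693003
9. interest=⌊693003·62/10000⌋=4296; principal=61206-4296=56910; balance=693003-56910=636093
10. interest=⌊636093·62/10000⌋=3943; principal=61206-3943=57263; balance=636093-57263=578830
11. interest=⌊578830·62/10000⌋=3588; principal=61206-3588=57618; balance=578830-57618=521212
12. interest=⌊521212·62/10000⌋=3231; principal=61206-3231=57975; balance=521212-57975=463237
13. interest=⌊463237·62/10000⌋=2872; principal=61206-2872=58334; balance=463237-58334=404903
14. interest=⌊404903·62/10000⌋=2510; principal=61206-2510=58696; balance=404903-58696=346207
15. interest=⌊346207·62/10000⌋=2146; principal=61206-2146=59060; balance=346207-59060=287147
16. interest=⌊287147·62/10000⌋=1780; principal=61206-1780=59426; balance=287147-59426=227721
17. interest=⌊227721·62/10000⌋=1411; principal=61206-1411=59795; balance=227721-59795=167926
18. interest=⌊167926·62/10000⌋=1041; principal=61206-1041=60165; balance=167926-60165=107761
19. interest=⌊107761·62/10000⌋=668; principal=61206-668=60538; balance=107761-60538=47223
20. interest=⌊47223·62/10000⌋=292; principal=min(61206-292,47223)=47223; balance=47223-47223=0

1 7042 54164 1081673
2 6706 54500 1027173
3 6368 54838 972335
4 6028 55178 917157
5 5686 55520 861637
6 5342 55864 805773
7 4995 56211 749562
8 4647 56559 693003
9 4296 56910 636093
10 3943 57263 578830
11 3588 57618 521212
12 3231 57975 463237
13 2872 58334 404903
14 2510 58696 346207
15 2146 59060 287147
16 1780 59426 227721
17 1411 59795 167926
18 1041 60165 107761
19 668 60538 47223
20 292 47223 0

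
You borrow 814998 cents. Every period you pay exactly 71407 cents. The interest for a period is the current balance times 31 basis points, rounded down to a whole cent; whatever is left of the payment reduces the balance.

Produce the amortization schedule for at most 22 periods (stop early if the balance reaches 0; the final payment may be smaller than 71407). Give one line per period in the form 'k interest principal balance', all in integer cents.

1. interest=⌊814998·31/10000⌋=2526; principal=71407-2526=68881; balance=814998-68881=746117
2. interest=⌊746117·31/10000⌋=2312; principal=71407-2312=69095; balance=746117-69095=677022
3. interest=⌊677022·31/10000⌋=2098; principal=71407-2098=69309; balance=677022-69309=607713
4. interest=⌊607713·31/10000⌋=1883; principal=71407-1883=69524; balance=607713-69524=538189
5. interest=⌊538189·31/10000⌋=1668; principal=71407-1668=69739; balance=538189-69739=468450
6. interest=⌊468450·31/10000⌋=1452; principal=71407-1452=69955; balance=468450-69955=398495
7. interest=⌊398495·31/10000⌋=1235; principal=71407-1235=70172; balance=398495-70172=328323
8. interest=⌊328323·31/10000⌋=1017; principal=71407-1017=70390; balance=328323-70390=257933
9. interest=⌊257933·31/10000⌋=799; principal=71407-799=70608; balance=257933-70608=187325
10. interest=⌊187325·31/10000⌋=580; principal=71407-580=70827; balance=187325-70827=116498
11. interest=⌊116498·31/10000⌋=361; principal=71407-361=71046; balance=116498-71046=45452
12. interest=⌊45452·31/10000⌋=140; principal=min(71407-140,45452)=45452; balance=45452-45452=0

1 2526 68881 746117
2 2312 69095 677022
3 2098 69309 607713
4 1883 69524 538189
5 1668 69739 468450
6 1452 69955 398495
7 1235 70172 328323
8 1017 70390 257933
9 799 70608 187325
10 580 70827 116498
11 361 71046 45452
12 140 45452 0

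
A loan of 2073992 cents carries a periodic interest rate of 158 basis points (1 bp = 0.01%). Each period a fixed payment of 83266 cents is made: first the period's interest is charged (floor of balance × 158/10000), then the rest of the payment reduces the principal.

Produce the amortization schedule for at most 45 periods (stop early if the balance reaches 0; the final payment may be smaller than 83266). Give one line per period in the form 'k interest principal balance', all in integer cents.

1 32769 50497 2023495
2 31971 51295 1972200
3 31160 52106 1920094
4 30337 52929 1867165
5 29501 53765 1813400
6 28651 54615 1758785
7 27788 55478 1703307
8 26912 56354 1646953
9 26021 57245 1589708
10 25117 58149 1531559
11 24198 59068 1472491
12 23265 60001 1412490
13 22317 60949 1351541
14 21354 61912 1289629
15 20376 62890 1226739
16 19382 63884 1162855
17 18373 64893 1097962
18 17347 65919 1032043
19 16306 66960 965083
20 15248 68018 897065
21 14173 69093 827972
22 13081 70185 757787
23 11973 71293 686494
24 10846 72420 614074
25 9702 73564 540510
26 8540 74726 465784
27 7359 75907 389877
28 6160 77106 312771
29 4941 78325 234446
30 3704 79562 154884
31 2447 80819 74065
32 1170 74065 0

1. interest=⌊2073992·158/10000⌋=32769; principal=83266-32769=50497; balance=2073992-50497=2023495
2. interest=⌊2023495·158/10000⌋=31971; principal=83266-31971=51295; balance=2023495-51295=1972200
3. interest=⌊1972200·158/10000⌋=31160; principal=83266-31160=52106; balance=1972200-52106=1920094
4. interest=⌊1920094·158/10000⌋=30337; principal=83266-30337=52929; balance=1920094-52929=1867165
5. interest=⌊1867165·158/10000⌋=29501; principal=83266-29501=53765; balance=1867165-53765=1813400
6. interest=⌊1813400·158/10000⌋=28651; principal=83266-28651=54615; balance=1813400-54615=1758785
7. interest=⌊1758785·158/10000⌋=27788; principal=83266-27788=55478; balance=1758785-55478=1703307
8. interest=⌊1703307·158/10000⌋=26912; principal=83266-26912=56354; balance=1703307-56354=1646953
9. interest=⌊1646953·158/10000⌋=26021; principal=83266-26021=57245; balance=1646953-57245=1589708
10. interest=⌊1589708·158/10000⌋=25117; principal=83266-25117=58149; balance=1589708-58149=1531559
11. interest=⌊1531559·158/10000⌋=24198; principal=83266-24198=59068; balance=1531559-59068=1472491
12. interest=⌊1472491·158/10000⌋=23265; principal=83266-23265=60001; balance=1472491-60001=1412490
13. interest=⌊1412490·158/10000⌋=22317; principal=83266-22317=60949; balance=1412490-60949=1351541
14. interest=⌊1351541·158/10000⌋=21354; principal=83266-21354=61912; balance=1351541-61912=1289629
15. interest=⌊1289629·158/10000⌋=20376; principal=83266-20376=62890; balance=1289629-62890=1226739
16. interest=⌊1226739·158/10000⌋=19382; principal=83266-19382=63884; balance=1226739-63884=1162855
17. interest=⌊1162855·158/10000⌋=18373; principal=83266-18373=64893; balance=1162855-64893=1097962
18. interest=⌊1097962·158/10000⌋=17347; principal=83266-17347=65919; balance=1097962-65919=1032043
19. interest=⌊1032043·158/10000⌋=16306; principal=83266-16306=66960; balance=1032043-66960=965083
20. interest=⌊965083·158/10000⌋=15248; principal=83266-15248=68018; balance=965083-68018=897065
21. interest=⌊897065·158/10000⌋=14173; principal=83266-14173=69093; balance=897065-69093=827972
22. interest=⌊827972·158/10000⌋=13081; principal=83266-13081=70185; balance=827972-70185=757787
23. interest=⌊757787·158/10000⌋=11973; principal=83266-11973=71293; balance=757787-71293=686494
24. interest=⌊686494·158/10000⌋=10846; principal=83266-10846=72420; balance=686494-72420=614074
25. interest=⌊614074·158/10000⌋=9702; principal=83266-9702=73564; balance=614074-73564=540510
26. interest=⌊540510·158/10000⌋=8540; principal=83266-8540=74726; balance=540510-74726=465784
27. interest=⌊465784·158/10000⌋=7359; principal=83266-7359=75907; balance=465784-75907=389877
28. interest=⌊389877·158/10000⌋=6160; principal=83266-6160=77106; balance=389877-77106=312771
29. interest=⌊312771·158/10000⌋=4941; principal=83266-4941=78325; balance=312771-78325=234446
30. interest=⌊234446·158/10000⌋=3704; principal=83266-3704=79562; balance=234446-79562=154884
31. interest=⌊154884·158/10000⌋=2447; principal=83266-2447=80819; balance=154884-80819=74065
32. interest=⌊74065·158/10000⌋=1170; principal=min(83266-1170,74065)=74065; balance=74065-74065=0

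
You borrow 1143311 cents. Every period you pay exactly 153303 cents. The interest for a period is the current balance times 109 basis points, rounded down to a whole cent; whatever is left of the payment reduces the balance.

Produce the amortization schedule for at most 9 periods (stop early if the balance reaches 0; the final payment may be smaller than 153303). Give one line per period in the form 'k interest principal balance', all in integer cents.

1 12462 140841 1002470
2 10926 142377 860093
3 9375 143928 716165
4 7806 145497 570668
5 6220 147083 423585
6 4617 148686 274899
7 2996 150307 124592
8 1358 124592 0

1. interest=⌊1143311·109/10000⌋=12462; principal=153303-12462=140841; balance=1143311-140841=1002470
2. interest=⌊1002470·109/10000⌋=10926; principal=153303-10926=142377; balance=1002470-142377=860093
3. interest=⌊860093·109/10000⌋=9375; principal=153303-9375=143928; balance=860093-143928=716165
4. interest=⌊716165·109/10000⌋=7806; principal=153303-7806=145497; balance=716165-145497=570668
5. interest=⌊570668·109/10000⌋=6220; principal=153303-6220=147083; balance=570668-147083=423585
6. interest=⌊423585·109/10000⌋=4617; principal=153303-4617=148686; balance=423585-148686=274899
7. interest=⌊274899·109/10000⌋=2996; principal=153303-2996=150307; balance=274899-150307=124592
8. interest=⌊124592·109/10000⌋=1358; principal=min(153303-1358,124592)=124592; balance=124592-124592=0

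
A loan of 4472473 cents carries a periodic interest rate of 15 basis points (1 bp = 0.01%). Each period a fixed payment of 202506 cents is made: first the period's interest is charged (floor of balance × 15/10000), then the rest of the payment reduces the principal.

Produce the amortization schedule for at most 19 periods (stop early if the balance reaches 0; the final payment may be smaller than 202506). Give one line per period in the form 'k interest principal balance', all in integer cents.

1 6708 195798 4276675
2 6415 196091 4080584
3 6120 196386 3884198
4 5826 196680 3687518
5 5531 196975 3490543
6 5235 197271 3293272
7 4939 197567 3095705
8 4643 197863 2897842
9 4346 198160 2699682
10 4049 198457 2501225
11 3751 198755 2302470
12 3453 199053 2103417
13 3155 199351 1904066
14 2856 199650 1704416
15 2556 199950 1504466
16 2256 200250 1304216
17 1956 200550 1103666
18 1655 200851 902815
19 1354 201152 701663

1. interest=⌊4472473·15/10000⌋=6708; principal=202506-6708=195798; balance=4472473-195798=4276675
2. interest=⌊4276675·15/10000⌋=6415; principal=202506-6415=196091; balance=4276675-196091=4080584
3. interest=⌊4080584·15/10000⌋=6120; principal=202506-6120=196386; balance=4080584-196386=3884198
4. interest=⌊3884198·15/10000⌋=5826; principal=202506-5826=196680; balance=3884198-196680=3687518
5. interest=⌊3687518·15/10000⌋=5531; principal=202506-5531=196975; balance=3687518-196975=3490543
6. interest=⌊3490543·15/10000⌋=5235; principal=202506-5235=197271; balance=3490543-197271=3293272
7. interest=⌊3293272·15/10000⌋=4939; principal=202506-4939=197567; balance=3293272-197567=3095705
8. interest=⌊3095705·15/10000⌋=4643; principal=202506-4643=197863; balance=3095705-197863=2897842
9. interest=⌊2897842·15/10000⌋=4346; principal=202506-4346=198160; balance=2897842-198160=2699682
10. interest=⌊2699682·15/10000⌋=4049; principal=202506-4049=198457; balance=2699682-198457=2501225
11. interest=⌊2501225·15/10000⌋=3751; principal=202506-3751=198755; balance=2501225-198755=2302470
12. interest=⌊2302470·15/10000⌋=3453; principal=202506-3453=199053; balance=2302470-199053=2103417
13. interest=⌊2103417·15/10000⌋=3155; principal=202506-3155=199351; balance=2103417-199351=1904066
14. interest=⌊1904066·15/10000⌋=2856; principal=202506-2856=199650; balance=1904066-199650=1704416
15. interest=⌊1704416·15/10000⌋=2556; principal=202506-2556=199950; balance=1704416-199950=1504466
16. interest=⌊1504466·15/10000⌋=2256; principal=202506-2256=200250; balance=1504466-200250=1304216
17. interest=⌊1304216·15/10000⌋=1956; principal=202506-1956=200550; balance=1304216-200550=1103666
18. interest=⌊1103666·15/10000⌋=1655; principal=202506-1655=200851; balance=1103666-200851=902815
19. interest=⌊902815·15/10000⌋=1354; principal=202506-1354=201152; balance=902815-201152=701663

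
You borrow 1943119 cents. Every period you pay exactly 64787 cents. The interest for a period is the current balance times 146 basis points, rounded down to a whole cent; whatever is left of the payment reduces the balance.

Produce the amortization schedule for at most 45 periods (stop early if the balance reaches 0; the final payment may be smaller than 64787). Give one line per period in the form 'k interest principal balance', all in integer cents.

1. interest=⌊1943119·146/10000⌋=28369; principal=64787-28369=36418; balance=1943119-36418=1906701
2. interest=⌊1906701·146/10000⌋=27837; principal=64787-27837=36950; balance=1906701-36950=1869751
3. interest=⌊1869751·146/10000⌋=27298; principal=64787-27298=37489; balance=1869751-37489=1832262
4. interest=⌊1832262·146/10000⌋=26751; principal=64787-26751=38036; balance=1832262-38036=1794226
5. interest=⌊1794226·146/10000⌋=26195; principal=64787-26195=38592; balance=1794226-38592=1755634
6. interest=⌊1755634·146/10000⌋=25632; principal=64787-25632=39155; balance=1755634-39155=1716479
7. interest=⌊1716479·146/10000⌋=25060; principal=64787-25060=39727; balance=1716479-39727=1676752
8. interest=⌊1676752·146/10000⌋=24480; principal=64787-24480=40307; balance=1676752-40307=1636445
9. interest=⌊1636445·146/10000⌋=23892; principal=64787-23892=40895; balance=1636445-40895=1595550
10. interest=⌊1595550·146/10000⌋=23295; principal=64787-23295=41492; balance=1595550-41492=1554058
11. interest=⌊1554058·146/10000⌋=22689; principal=64787-22689=42098; balance=1554058-42098=1511960
12. interest=⌊1511960·146/10000⌋=22074; principal=64787-22074=42713; balance=1511960-42713=1469247
13. interest=⌊1469247·146/10000⌋=21451; principal=64787-21451=43336; balance=1469247-43336=1425911
14. interest=⌊1425911·146/10000⌋=20818; principal=64787-20818=43969; balance=1425911-43969=1381942
15. interest=⌊1381942·146/10000⌋=20176; principal=64787-20176=44611; balance=1381942-44611=1337331
16. interest=⌊1337331·146/10000⌋=19525; principal=64787-19525=45262; balance=1337331-45262=1292069
17. interest=⌊1292069·146/10000⌋=18864; principal=64787-18864=45923; balance=1292069-45923=1246146
18. interest=⌊1246146·146/10000⌋=18193; principal=64787-18193=46594; balance=1246146-46594=1199552
19. interest=⌊1199552·146/10000⌋=17513; principal=64787-17513=47274; balance=1199552-47274=1152278
20. interest=⌊1152278·146/10000⌋=16823; principal=64787-16823=47964; balance=1152278-47964=1104314
21. interest=⌊1104314·146/10000⌋=16122; principal=64787-16122=48665; balance=1104314-48665=1055649
22. interest=⌊1055649·146/10000⌋=15412; principal=64787-15412=49375; balance=1055649-49375=1006274
23. interest=⌊1006274·146/10000⌋=14691; principal=64787-14691=50096; balance=1006274-50096=956178
24. interest=⌊956178·146/10000⌋=13960; principal=64787-13960=50827; balance=956178-50827=905351
25. interest=⌊905351·146/10000⌋=13218; principal=64787-13218=51569; balance=905351-51569=853782
26. interest=⌊853782·146/10000⌋=12465; principal=64787-12465=52322; balance=853782-52322=801460
27. interest=⌊801460·146/10000⌋=11701; principal=64787-11701=53086; balance=801460-53086=748374
28. interest=⌊748374·146/10000⌋=10926; principal=64787-10926=53861; balance=748374-53861=694513
29. interest=⌊694513·146/10000⌋=10139; principal=64787-10139=54648; balance=694513-54648=639865
30. interest=⌊639865·146/10000⌋=9342; principal=64787-9342=55445; balance=639865-55445=584420
31. interest=⌊584420·146/10000⌋=8532; principal=64787-8532=56255; balance=584420-56255=528165
32. interest=⌊528165·146/10000⌋=7711; principal=64787-7711=57076; balance=528165-57076=471089
33. interest=⌊471089·146/10000⌋=6877; principal=64787-6877=57910; balance=471089-57910=413179
34. interest=⌊413179·146/10000⌋=6032; principal=64787-6032=58755; balance=413179-58755=354424
35. interest=⌊354424·146/10000⌋=5174; principal=64787-5174=59613; balance=354424-59613=294811
36. interest=⌊294811·146/10000⌋=4304; principal=64787-4304=60483; balance=294811-60483=234328
37. interest=⌊234328·146/10000⌋=3421; principal=64787-3421=61366; balance=234328-61366=172962
38. interest=⌊172962·146/10000⌋=2525; principal=64787-2525=62262; balance=172962-62262=110700
39. interest=⌊110700·146/10000⌋=1616; principal=64787-1616=63171; balance=110700-63171=47529
40. interest=⌊47529·146/10000⌋=693; principal=min(64787-693,47529)=47529; balance=47529-47529=0

1 28369 36418 1906701
2 27837 36950 1869751
3 27298 37489 1832262
4 26751 38036 1794226
5 26195 38592 1755634
6 25632 39155 1716479
7 25060 39727 1676752
8 24480 40307 1636445
9 23892 40895 1595550
10 23295 41492 1554058
11 22689 42098 1511960
12 22074 42713 1469247
13 21451 43336 1425911
14 20818 43969 1381942
15 20176 44611 1337331
16 19525 45262 1292069
17 18864 45923 1246146
18 18193 46594 1199552
19 17513 47274 1152278
20 16823 47964 1104314
21 16122 48665 1055649
22 15412 49375 1006274
23 14691 50096 956178
24 13960 50827 905351
25 13218 51569 853782
26 12465 52322 801460
27 11701 53086 748374
28 10926 53861 694513
29 10139 54648 639865
30 9342 55445 584420
31 8532 56255 528165
32 7711 57076 471089
33 6877 57910 413179
34 6032 58755 354424
35 5174 59613 294811
36 4304 60483 234328
37 3421 61366 172962
38 2525 62262 110700
39 1616 63171 47529
40 693 47529 0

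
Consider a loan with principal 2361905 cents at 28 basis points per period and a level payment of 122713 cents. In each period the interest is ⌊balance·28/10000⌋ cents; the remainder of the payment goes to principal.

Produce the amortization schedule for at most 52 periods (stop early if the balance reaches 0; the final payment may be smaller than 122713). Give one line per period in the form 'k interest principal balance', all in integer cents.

1 6613 116100 2245805
2 6288 116425 2129380
3 5962 116751 2012629
4 5635 117078 1895551
5 5307 117406 1778145
6 4978 117735 1660410
7 4649 118064 1542346
8 4318 118395 1423951
9 3987 118726 1305225
10 3654 119059 1186166
11 3321 119392 1066774
12 2986 119727 947047
13 2651 120062 826985
14 2315 120398 706587
15 1978 120735 585852
16 1640 121073 464779
17 1301 121412 343367
18 961 121752 221615
19 620 122093 99522
20 278 99522 0

1. interest=⌊2361905·28/10000⌋=6613; principal=122713-6613=116100; balance=2361905-116100=2245805
2. interest=⌊2245805·28/10000⌋=6288; principal=122713-6288=116425; balance=2245805-116425=2129380
3. interest=⌊2129380·28/10000⌋=5962; principal=122713-5962=116751; balance=2129380-116751=2012629
4. interest=⌊2012629·28/10000⌋=5635; principal=122713-5635=117078; balance=2012629-117078=1895551
5. interest=⌊1895551·28/10000⌋=5307; principal=122713-5307=117406; balance=1895551-117406=1778145
6. interest=⌊1778145·28/10000⌋=4978; principal=122713-4978=117735; balance=1778145-117735=1660410
7. interest=⌊1660410·28/10000⌋=4649; principal=122713-4649=118064; balance=1660410-118064=1542346
8. interest=⌊1542346·28/10000⌋=4318; principal=122713-4318=118395; balance=1542346-118395=1423951
9. interest=⌊1423951·28/10000⌋=3987; principal=122713-3987=118726; balance=1423951-118726=1305225
10. interest=⌊1305225·28/10000⌋=3654; principal=122713-3654=119059; balance=1305225-119059=1186166
11. interest=⌊1186166·28/10000⌋=3321; principal=122713-3321=119392; balance=1186166-119392=1066774
12. interest=⌊1066774·28/10000⌋=2986; principal=122713-2986=119727; balance=1066774-119727=947047
13. interest=⌊947047·28/10000⌋=2651; principal=122713-2651=120062; balance=947047-120062=826985
14. interest=⌊826985·28/10000⌋=2315; principal=122713-2315=120398; balance=826985-120398=706587
15. interest=⌊706587·28/10000⌋=1978; principal=122713-1978=120735; balance=706587-120735=585852
16. interest=⌊585852·28/10000⌋=1640; principal=122713-1640=121073; balance=585852-121073=464779
17. interest=⌊464779·28/10000⌋=1301; principal=122713-1301=121412; balance=464779-121412=343367
18. interest=⌊343367·28/10000⌋=961; principal=122713-961=121752; balance=343367-121752=221615
19. interest=⌊221615·28/10000⌋=620; principal=122713-620=122093; balance=221615-122093=99522
20. interest=⌊99522·28/10000⌋=278; principal=min(122713-278,99522)=99522; balance=99522-99522=0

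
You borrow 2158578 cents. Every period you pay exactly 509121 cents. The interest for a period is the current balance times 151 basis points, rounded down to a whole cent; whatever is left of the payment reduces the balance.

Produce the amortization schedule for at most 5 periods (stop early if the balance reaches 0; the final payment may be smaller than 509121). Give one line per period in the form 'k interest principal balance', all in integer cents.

1. interest=⌊2158578·151/10000⌋=32594; principal=509121-32594=476527; balance=2158578-476527=1682051
2. interest=⌊1682051·151/10000⌋=25398; principal=509121-25398=483723; balance=1682051-483723=1198328
3. interest=⌊1198328·151/10000⌋=18094; principal=509121-18094=491027; balance=1198328-491027=707301
4. interest=⌊707301·151/10000⌋=10680; principal=509121-10680=498441; balance=707301-498441=208860
5. interest=⌊208860·151/10000⌋=3153; principal=min(509121-3153,208860)=208860; balance=208860-208860=0

1 32594 476527 1682051
2 25398 483723 1198328
3 18094 491027 707301
4 10680 498441 208860
5 3153 208860 0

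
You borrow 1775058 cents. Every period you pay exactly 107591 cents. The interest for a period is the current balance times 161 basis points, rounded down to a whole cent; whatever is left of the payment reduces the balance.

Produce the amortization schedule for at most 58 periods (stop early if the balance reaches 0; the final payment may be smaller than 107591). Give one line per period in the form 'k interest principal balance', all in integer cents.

1. interest=⌊1775058·161/10000⌋=28578; principal=107591-28578=79013; balance=1775058-79013=1696045
2. interest=⌊1696045·161/10000⌋=27306; principal=107591-27306=80285; balance=1696045-80285=1615760
3. interest=⌊1615760·161/10000⌋=26013; principal=107591-26013=81578; balance=1615760-81578=1534182
4. interest=⌊1534182·161/10000⌋=24700; principal=107591-24700=82891; balance=1534182-82891=1451291
5. interest=⌊1451291·161/10000⌋=23365; principal=107591-23365=84226; balance=1451291-84226=1367065
6. interest=⌊1367065·161/10000⌋=22009; principal=107591-22009=85582; balance=1367065-85582=1281483
7. interest=⌊1281483·161/10000⌋=20631; principal=107591-20631=86960; balance=1281483-86960=1194523
8. interest=⌊1194523·161/10000⌋=19231; principal=107591-19231=88360; balance=1194523-88360=1106163
9. interest=⌊1106163·161/10000⌋=17809; principal=107591-17809=89782; balance=1106163-89782=1016381
10. interest=⌊1016381·161/10000⌋=16363; principal=107591-16363=91228; balance=1016381-91228=925153
11. interest=⌊925153·161/10000⌋=14894; principal=107591-14894=92697; balance=925153-92697=832456
12. interest=⌊832456·161/10000⌋=13402; principal=107591-13402=94189; balance=832456-94189=738267
13. interest=⌊738267·161/10000⌋=11886; principal=107591-11886=95705; balance=738267-95705=642562
14. interest=⌊642562·161/10000⌋=10345; principal=107591-10345=97246; balance=642562-97246=545316
15. interest=⌊545316·161/10000⌋=8779; principal=107591-8779=98812; balance=545316-98812=446504
16. interest=⌊446504·161/10000⌋=7188; principal=107591-7188=100403; balance=446504-100403=346101
17. interest=⌊346101·161/10000⌋=5572; principal=107591-5572=102019; balance=346101-102019=244082
18. interest=⌊244082·161/10000⌋=3929; principal=107591-3929=103662; balance=244082-103662=140420
19. interest=⌊140420·161/10000⌋=2260; principal=107591-2260=105331; balance=140420-105331=35089
20. interest=⌊35089·161/10000⌋=564; principal=min(107591-564,35089)=35089; balance=35089-35089=0

1 28578 79013 1696045
2 27306 80285 1615760
3 26013 81578 1534182
4 24700 82891 1451291
5 23365 84226 1367065
6 22009 85582 1281483
7 20631 86960 1194523
8 19231 88360 1106163
9 17809 89782 1016381
10 16363 91228 925153
11 14894 92697 832456
12 13402 94189 738267
13 11886 95705 642562
14 10345 97246 545316
15 8779 98812 446504
16 7188 100403 346101
17 5572 102019 244082
18 3929 103662 140420
19 2260 105331 35089
20 564 35089 0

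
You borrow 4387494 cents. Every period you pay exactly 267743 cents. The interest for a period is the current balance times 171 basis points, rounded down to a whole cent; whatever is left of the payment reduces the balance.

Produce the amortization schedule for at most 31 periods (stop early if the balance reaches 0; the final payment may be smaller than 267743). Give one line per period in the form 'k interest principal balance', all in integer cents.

1 75026 192717 4194777
2 71730 196013 3998764
3 68378 199365 3799399
4 64969 202774 3596625
5 61502 206241 3390384
6 57975 209768 3180616
7 54388 213355 2967261
8 50740 217003 2750258
9 47029 220714 2529544
10 43255 224488 2305056
11 39416 228327 2076729
12 35512 232231 1844498
13 31540 236203 1608295
14 27501 240242 1368053
15 23393 244350 1123703
16 19215 248528 875175
17 14965 252778 622397
18 10642 257101 365296
19 6246 261497 103799
20 1774 103799 0

1. interest=⌊4387494·171/10000⌋=75026; principal=267743-75026=192717; balance=4387494-192717=4194777
2. interest=⌊4194777·171/10000⌋=71730; principal=267743-71730=196013; balance=4194777-196013=3998764
3. interest=⌊3998764·171/10000⌋=68378; principal=267743-68378=199365; balance=3998764-199365=3799399
4. interest=⌊3799399·171/10000⌋=64969; principal=267743-64969=202774; balance=3799399-202774=3596625
5. interest=⌊3596625·171/10000⌋=61502; principal=267743-61502=206241; balance=3596625-206241=3390384
6. interest=⌊3390384·171/10000⌋=57975; principal=267743-57975=209768; balance=3390384-209768=3180616
7. interest=⌊3180616·171/10000⌋=54388; principal=267743-54388=213355; balance=3180616-213355=2967261
8. interest=⌊2967261·171/10000⌋=50740; principal=267743-50740=217003; balance=2967261-217003=2750258
9. interest=⌊2750258·171/10000⌋=47029; principal=267743-47029=220714; balance=2750258-220714=2529544
10. interest=⌊2529544·171/10000⌋=43255; principal=267743-43255=224488; balance=2529544-224488=2305056
11. interest=⌊2305056·171/10000⌋=39416; principal=267743-39416=228327; balance=2305056-228327=2076729
12. interest=⌊2076729·171/10000⌋=35512; principal=267743-35512=232231; balance=2076729-232231=1844498
13. interest=⌊1844498·171/10000⌋=31540; principal=267743-31540=236203; balance=1844498-236203=1608295
14. interest=⌊1608295·171/10000⌋=27501; principal=267743-27501=240242; balance=1608295-240242=1368053
15. interest=⌊1368053·171/10000⌋=23393; principal=267743-23393=244350; balance=1368053-244350=1123703
16. interest=⌊1123703·171/10000⌋=19215; principal=267743-19215=248528; balance=1123703-248528=875175
17. interest=⌊875175·171/10000⌋=14965; principal=267743-14965=252778; balance=875175-252778=622397
18. interest=⌊622397·171/10000⌋=10642; principal=267743-10642=257101; balance=622397-257101=365296
19. interest=⌊365296·171/10000⌋=6246; principal=267743-6246=261497; balance=365296-261497=103799
20. interest=⌊103799·171/10000⌋=1774; principal=min(267743-1774,103799)=103799; balance=103799-103799=0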